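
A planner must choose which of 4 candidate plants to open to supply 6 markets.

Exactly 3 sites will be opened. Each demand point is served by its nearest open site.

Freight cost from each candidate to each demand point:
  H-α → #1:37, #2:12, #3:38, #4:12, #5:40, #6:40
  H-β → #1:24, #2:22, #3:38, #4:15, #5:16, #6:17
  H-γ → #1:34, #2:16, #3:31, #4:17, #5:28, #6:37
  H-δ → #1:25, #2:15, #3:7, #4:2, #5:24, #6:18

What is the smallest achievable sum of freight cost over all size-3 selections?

Open {H-α, H-β, H-δ}.
  #1→H-β 24, #2→H-α 12, #3→H-δ 7, #4→H-δ 2, #5→H-β 16, #6→H-β 17  ⇒ total 78.
Compare {H-β, H-γ, H-δ}: total 81.
Compare {H-α, H-γ, H-δ}: total 88.
No size-3 selection does better; minimum is 78.

78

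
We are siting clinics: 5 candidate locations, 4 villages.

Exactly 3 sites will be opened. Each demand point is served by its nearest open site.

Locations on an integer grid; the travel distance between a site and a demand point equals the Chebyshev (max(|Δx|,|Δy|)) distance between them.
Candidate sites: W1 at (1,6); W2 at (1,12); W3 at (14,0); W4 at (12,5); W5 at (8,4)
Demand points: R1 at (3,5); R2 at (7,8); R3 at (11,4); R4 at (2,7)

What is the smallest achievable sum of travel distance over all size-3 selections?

8

Open {W1, W4, W5}.
  R1→W1 2, R2→W5 4, R3→W4 1, R4→W1 1  ⇒ total 8.
Compare {W1, W2, W4}: total 9.
Compare {W1, W3, W4}: total 9.
No size-3 selection does better; minimum is 8.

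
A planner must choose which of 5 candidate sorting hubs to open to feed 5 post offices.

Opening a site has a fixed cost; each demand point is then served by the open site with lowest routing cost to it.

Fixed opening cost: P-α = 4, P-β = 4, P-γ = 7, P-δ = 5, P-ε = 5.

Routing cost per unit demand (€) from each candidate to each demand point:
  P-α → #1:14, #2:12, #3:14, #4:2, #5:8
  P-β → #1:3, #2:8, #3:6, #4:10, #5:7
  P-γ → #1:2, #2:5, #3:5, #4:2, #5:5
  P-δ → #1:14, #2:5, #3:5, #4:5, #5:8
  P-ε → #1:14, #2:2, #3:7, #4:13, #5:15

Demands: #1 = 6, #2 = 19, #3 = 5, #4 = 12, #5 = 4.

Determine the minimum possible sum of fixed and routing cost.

Open {P-γ, P-ε}: assign each demand point to its cheapest open site.
  #1→P-γ 6×2=12, #2→P-ε 19×2=38, #3→P-γ 5×5=25, #4→P-γ 12×2=24, #5→P-γ 4×5=20
  routing cost 119, fixed 12 → total 131.
Compare {P-α, P-γ, P-ε}: routing cost 119 + fixed 16 = 135.
Compare {P-β, P-γ, P-ε}: routing cost 119 + fixed 16 = 135.
Compare {P-γ, P-δ, P-ε}: routing cost 119 + fixed 17 = 136.
All other subsets cost ≥ 135. Minimum total cost: 131.

131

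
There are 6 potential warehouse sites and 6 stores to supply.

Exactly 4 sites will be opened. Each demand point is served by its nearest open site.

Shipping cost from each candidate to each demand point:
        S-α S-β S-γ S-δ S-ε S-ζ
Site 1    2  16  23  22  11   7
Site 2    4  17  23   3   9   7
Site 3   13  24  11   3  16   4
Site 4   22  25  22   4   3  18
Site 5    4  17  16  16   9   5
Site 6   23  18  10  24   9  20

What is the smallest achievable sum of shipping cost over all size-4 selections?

Open {Site 1, Site 3, Site 4, Site 6}.
  S-α→Site 1 2, S-β→Site 1 16, S-γ→Site 6 10, S-δ→Site 3 3, S-ε→Site 4 3, S-ζ→Site 3 4  ⇒ total 38.
Compare {Site 1, Site 2, Site 3, Site 4}: total 39.
Compare {Site 1, Site 3, Site 4, Site 5}: total 39.
No size-4 selection does better; minimum is 38.

38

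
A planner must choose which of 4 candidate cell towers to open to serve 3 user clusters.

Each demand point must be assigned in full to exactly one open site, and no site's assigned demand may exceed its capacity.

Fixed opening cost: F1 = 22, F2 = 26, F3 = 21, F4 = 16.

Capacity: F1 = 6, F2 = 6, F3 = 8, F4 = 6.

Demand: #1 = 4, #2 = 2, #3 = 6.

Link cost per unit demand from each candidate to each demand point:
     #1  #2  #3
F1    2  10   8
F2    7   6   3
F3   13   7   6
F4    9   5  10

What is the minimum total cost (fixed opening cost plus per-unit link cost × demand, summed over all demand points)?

94

Open {F1, F2}; cheapest assignment that respects the capacities:
  F1 (cap 6, load 6): #1, #2 — cost 4×2 + 2×10 = 28
  F2 (cap 6, load 6): #3 — cost 6×3 = 18
  Shipping 46, fixed 48 → total 94.
  Any other capacity-feasible assignment to {F1, F2} ships for at least 46.
Compare {F1, F2, F4}: its best feasible assignment gives total 100.
Compare {F1, F3}: its best feasible assignment gives total 101.
Every other set of open sites that can feasibly serve all demand totals ≥ 100 even under its best assignment. Minimum: 94.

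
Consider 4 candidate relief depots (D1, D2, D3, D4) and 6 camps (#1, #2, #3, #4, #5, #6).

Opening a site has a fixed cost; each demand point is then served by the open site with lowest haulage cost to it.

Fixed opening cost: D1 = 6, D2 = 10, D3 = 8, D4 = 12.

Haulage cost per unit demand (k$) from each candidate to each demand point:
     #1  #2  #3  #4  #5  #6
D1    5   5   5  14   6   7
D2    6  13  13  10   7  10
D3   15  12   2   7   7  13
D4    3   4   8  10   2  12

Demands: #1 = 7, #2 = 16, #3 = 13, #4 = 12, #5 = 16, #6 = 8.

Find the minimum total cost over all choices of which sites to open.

309

Open {D1, D3, D4}: assign each demand point to its cheapest open site.
  #1→D4 7×3=21, #2→D4 16×4=64, #3→D3 13×2=26, #4→D3 12×7=84, #5→D4 16×2=32, #6→D1 8×7=56
  haulage cost 283, fixed 26 → total 309.
Compare {D1, D2, D3, D4}: haulage cost 283 + fixed 36 = 319.
Compare {D2, D3, D4}: haulage cost 307 + fixed 30 = 337.
Compare {D3, D4}: haulage cost 323 + fixed 20 = 343.
All other subsets cost ≥ 319. Minimum total cost: 309.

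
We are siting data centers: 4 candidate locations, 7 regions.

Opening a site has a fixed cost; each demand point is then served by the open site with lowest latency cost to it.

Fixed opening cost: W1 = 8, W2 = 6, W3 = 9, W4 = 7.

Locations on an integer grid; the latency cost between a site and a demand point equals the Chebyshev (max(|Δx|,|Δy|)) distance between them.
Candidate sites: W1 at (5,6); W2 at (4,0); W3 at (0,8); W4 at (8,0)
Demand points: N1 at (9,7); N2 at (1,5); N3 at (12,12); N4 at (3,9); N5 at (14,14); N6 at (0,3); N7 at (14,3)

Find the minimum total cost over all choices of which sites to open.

49

Open {W1}: assign each demand point to its cheapest open site.
  N1→W1 4, N2→W1 4, N3→W1 7, N4→W1 3, N5→W1 9, N6→W1 5, N7→W1 9
  latency cost 41, fixed 8 → total 49.
Compare {W1, W4}: latency cost 38 + fixed 15 = 53.
Compare {W1, W2}: latency cost 40 + fixed 14 = 54.
Compare {W1, W3}: latency cost 40 + fixed 17 = 57.
All other subsets cost ≥ 53. Minimum total cost: 49.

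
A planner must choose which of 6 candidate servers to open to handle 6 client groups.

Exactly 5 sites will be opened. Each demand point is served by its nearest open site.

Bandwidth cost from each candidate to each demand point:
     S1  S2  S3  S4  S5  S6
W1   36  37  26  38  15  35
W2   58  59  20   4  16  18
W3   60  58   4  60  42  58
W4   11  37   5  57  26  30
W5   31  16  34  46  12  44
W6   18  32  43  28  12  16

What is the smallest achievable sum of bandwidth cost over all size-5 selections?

63

Open {W2, W3, W4, W5, W6}.
  S1→W4 11, S2→W5 16, S3→W3 4, S4→W2 4, S5→W5 12, S6→W6 16  ⇒ total 63.
Compare {W1, W2, W4, W5, W6}: total 64.
Compare {W1, W2, W3, W4, W5}: total 65.
No size-5 selection does better; minimum is 63.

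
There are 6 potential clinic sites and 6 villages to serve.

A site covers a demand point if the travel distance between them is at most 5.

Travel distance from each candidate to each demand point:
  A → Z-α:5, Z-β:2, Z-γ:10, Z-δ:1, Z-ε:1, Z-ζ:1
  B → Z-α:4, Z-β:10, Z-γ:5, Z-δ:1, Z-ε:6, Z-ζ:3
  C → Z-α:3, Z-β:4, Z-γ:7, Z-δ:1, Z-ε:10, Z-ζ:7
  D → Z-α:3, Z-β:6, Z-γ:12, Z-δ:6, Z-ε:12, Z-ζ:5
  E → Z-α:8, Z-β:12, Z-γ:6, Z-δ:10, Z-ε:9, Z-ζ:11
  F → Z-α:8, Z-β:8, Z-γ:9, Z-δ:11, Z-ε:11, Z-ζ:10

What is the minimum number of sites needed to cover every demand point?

Coverage sets (demand points within 5 of each site):
  A: {Z-α, Z-β, Z-δ, Z-ε, Z-ζ}
  B: {Z-α, Z-γ, Z-δ, Z-ζ}
  C: {Z-α, Z-β, Z-δ}
  D: {Z-α, Z-ζ}
  E: {}
  F: {}
No single site covers all 6 demand points.
But {A, B} covers everything, so the minimum is 2.

2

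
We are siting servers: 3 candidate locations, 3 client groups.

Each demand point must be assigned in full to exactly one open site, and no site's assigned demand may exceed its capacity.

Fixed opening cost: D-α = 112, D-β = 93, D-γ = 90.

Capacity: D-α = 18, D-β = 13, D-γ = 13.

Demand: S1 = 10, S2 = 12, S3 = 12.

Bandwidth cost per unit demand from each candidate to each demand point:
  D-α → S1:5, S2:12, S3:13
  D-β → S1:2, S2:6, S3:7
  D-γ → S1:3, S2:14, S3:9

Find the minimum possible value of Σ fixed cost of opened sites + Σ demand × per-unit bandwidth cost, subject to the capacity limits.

525

Open {D-α, D-β, D-γ}; cheapest assignment that respects the capacities:
  D-α (cap 18, load 10): S1 — cost 10×5 = 50
  D-β (cap 13, load 12): S2 — cost 12×6 = 72
  D-γ (cap 13, load 12): S3 — cost 12×9 = 108
  Shipping 230, fixed 295 → total 525.
  Any other capacity-feasible assignment to {D-α, D-β, D-γ} ships for at least 230.
Total demand is 34 and no other set of sites has combined capacity ≥ 34, so {D-α, D-β, D-γ} is the only feasible choice of open sites. Minimum: 525.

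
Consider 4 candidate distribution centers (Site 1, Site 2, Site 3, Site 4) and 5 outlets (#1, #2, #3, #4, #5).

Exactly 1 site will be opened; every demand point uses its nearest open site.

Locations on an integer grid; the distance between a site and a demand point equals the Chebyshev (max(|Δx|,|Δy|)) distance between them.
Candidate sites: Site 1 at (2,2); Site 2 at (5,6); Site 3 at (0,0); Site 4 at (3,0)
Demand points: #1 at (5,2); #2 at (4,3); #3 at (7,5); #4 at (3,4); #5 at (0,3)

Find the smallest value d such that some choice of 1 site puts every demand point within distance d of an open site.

Open {Site 1}.
  Farthest demand point is #3 at distance 5 (to Site 1); all others are ≤ 5.
With {Site 2} the worst case is 5.
With {Site 4} the worst case is 5.
No size-1 selection achieves below 5.

5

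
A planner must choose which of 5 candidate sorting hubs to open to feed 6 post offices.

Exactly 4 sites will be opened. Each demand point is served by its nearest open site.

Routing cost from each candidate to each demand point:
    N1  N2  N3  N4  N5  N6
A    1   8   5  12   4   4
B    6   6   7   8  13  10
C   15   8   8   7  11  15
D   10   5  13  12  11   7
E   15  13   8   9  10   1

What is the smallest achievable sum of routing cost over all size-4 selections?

23

Open {A, C, D, E}.
  N1→A 1, N2→D 5, N3→A 5, N4→C 7, N5→A 4, N6→E 1  ⇒ total 23.
Compare {A, B, C, E}: total 24.
Compare {A, B, D, E}: total 24.
No size-4 selection does better; minimum is 23.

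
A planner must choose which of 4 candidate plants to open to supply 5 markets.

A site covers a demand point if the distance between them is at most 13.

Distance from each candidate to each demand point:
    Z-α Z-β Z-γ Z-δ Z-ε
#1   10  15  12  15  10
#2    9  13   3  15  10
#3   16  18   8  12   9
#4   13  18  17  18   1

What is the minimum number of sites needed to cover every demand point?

2

Coverage sets (demand points within 13 of each site):
  #1: {Z-α, Z-γ, Z-ε}
  #2: {Z-α, Z-β, Z-γ, Z-ε}
  #3: {Z-γ, Z-δ, Z-ε}
  #4: {Z-α, Z-ε}
No single site covers all 5 demand points.
But {#2, #3} covers everything, so the minimum is 2.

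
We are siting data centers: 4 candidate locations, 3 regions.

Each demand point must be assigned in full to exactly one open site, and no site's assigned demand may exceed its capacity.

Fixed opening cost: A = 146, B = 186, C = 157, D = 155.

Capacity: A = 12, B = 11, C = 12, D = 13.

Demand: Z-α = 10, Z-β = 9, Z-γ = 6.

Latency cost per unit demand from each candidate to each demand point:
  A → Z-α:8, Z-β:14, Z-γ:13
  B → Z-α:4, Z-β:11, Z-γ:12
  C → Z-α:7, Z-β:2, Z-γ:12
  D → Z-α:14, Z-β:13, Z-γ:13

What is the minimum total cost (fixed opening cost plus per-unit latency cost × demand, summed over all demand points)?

Open {A, B, C}; cheapest assignment that respects the capacities:
  A (cap 12, load 6): Z-γ — cost 6×13 = 78
  B (cap 11, load 10): Z-α — cost 10×4 = 40
  C (cap 12, load 9): Z-β — cost 9×2 = 18
  Shipping 136, fixed 489 → total 625.
  Any other capacity-feasible assignment to {A, B, C} ships for at least 136.
Compare {A, C, D}: its best feasible assignment gives total 634.
Compare {B, C, D}: its best feasible assignment gives total 634.
Every other set of open sites that can feasibly serve all demand totals ≥ 634 even under its best assignment. Minimum: 625.

625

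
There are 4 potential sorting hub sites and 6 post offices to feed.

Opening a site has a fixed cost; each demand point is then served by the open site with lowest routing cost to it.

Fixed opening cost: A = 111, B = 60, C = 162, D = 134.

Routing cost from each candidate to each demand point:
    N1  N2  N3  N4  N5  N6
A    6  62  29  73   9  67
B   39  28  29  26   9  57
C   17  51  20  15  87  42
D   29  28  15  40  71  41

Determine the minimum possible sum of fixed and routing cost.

248

Open {B}: assign each demand point to its cheapest open site.
  N1→B 39, N2→B 28, N3→B 29, N4→B 26, N5→B 9, N6→B 57
  routing cost 188, fixed 60 → total 248.
Compare {A, B}: routing cost 155 + fixed 171 = 326.
Compare {B, D}: routing cost 148 + fixed 194 = 342.
Compare {B, C}: routing cost 131 + fixed 222 = 353.
All other subsets cost ≥ 326. Minimum total cost: 248.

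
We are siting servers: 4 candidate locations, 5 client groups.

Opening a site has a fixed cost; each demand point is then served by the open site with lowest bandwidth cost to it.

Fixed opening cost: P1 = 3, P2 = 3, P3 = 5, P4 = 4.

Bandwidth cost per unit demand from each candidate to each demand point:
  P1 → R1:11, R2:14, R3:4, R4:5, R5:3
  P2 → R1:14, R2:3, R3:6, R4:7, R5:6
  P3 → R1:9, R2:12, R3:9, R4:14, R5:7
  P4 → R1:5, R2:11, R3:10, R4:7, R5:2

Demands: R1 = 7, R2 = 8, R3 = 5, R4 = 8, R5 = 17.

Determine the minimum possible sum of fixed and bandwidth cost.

163

Open {P1, P2, P4}: assign each demand point to its cheapest open site.
  R1→P4 7×5=35, R2→P2 8×3=24, R3→P1 5×4=20, R4→P1 8×5=40, R5→P4 17×2=34
  bandwidth cost 153, fixed 10 → total 163.
Compare {P1, P2, P3, P4}: bandwidth cost 153 + fixed 15 = 168.
Compare {P2, P4}: bandwidth cost 179 + fixed 7 = 186.
Compare {P2, P3, P4}: bandwidth cost 179 + fixed 12 = 191.
All other subsets cost ≥ 168. Minimum total cost: 163.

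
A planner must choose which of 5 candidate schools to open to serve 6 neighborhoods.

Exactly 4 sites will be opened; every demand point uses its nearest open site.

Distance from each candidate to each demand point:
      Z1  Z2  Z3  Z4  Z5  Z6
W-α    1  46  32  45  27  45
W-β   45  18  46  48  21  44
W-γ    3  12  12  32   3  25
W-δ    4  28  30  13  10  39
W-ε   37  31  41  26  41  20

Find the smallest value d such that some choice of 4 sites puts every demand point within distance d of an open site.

20

Open {W-α, W-γ, W-δ, W-ε}.
  Farthest demand point is Z6 at distance 20 (to W-ε); all others are ≤ 20.
With {W-β, W-γ, W-δ, W-ε} the worst case is 20.
With {W-α, W-β, W-γ, W-δ} the worst case is 25.
No size-4 selection achieves below 20.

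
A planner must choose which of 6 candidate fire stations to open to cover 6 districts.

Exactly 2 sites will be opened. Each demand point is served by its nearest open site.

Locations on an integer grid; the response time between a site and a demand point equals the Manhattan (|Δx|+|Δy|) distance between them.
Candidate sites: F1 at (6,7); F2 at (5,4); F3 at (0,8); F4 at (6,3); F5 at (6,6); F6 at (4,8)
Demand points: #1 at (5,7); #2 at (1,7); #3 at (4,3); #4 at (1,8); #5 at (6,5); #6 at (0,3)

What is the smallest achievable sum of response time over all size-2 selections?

Open {F2, F3}.
  #1→F2 3, #2→F3 2, #3→F2 2, #4→F3 1, #5→F2 2, #6→F3 5  ⇒ total 15.
Compare {F3, F5}: total 16.
Compare {F1, F3}: total 17.
No size-2 selection does better; minimum is 15.

15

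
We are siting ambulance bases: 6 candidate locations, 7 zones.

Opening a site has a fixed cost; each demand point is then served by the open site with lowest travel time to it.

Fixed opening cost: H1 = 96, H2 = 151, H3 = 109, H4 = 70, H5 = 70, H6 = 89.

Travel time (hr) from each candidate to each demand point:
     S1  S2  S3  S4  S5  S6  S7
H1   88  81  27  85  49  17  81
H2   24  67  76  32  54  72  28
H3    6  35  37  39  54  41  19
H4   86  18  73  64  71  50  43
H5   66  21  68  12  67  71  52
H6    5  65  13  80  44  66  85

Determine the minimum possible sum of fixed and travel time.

Open {H3}: assign each demand point to its cheapest open site.
  S1→H3 6, S2→H3 35, S3→H3 37, S4→H3 39, S5→H3 54, S6→H3 41, S7→H3 19
  travel time 231, fixed 109 → total 340.
Compare {H3, H5}: travel time 190 + fixed 179 = 369.
Compare {H5, H6}: travel time 213 + fixed 159 = 372.
Compare {H3, H4}: travel time 214 + fixed 179 = 393.
All other subsets cost ≥ 369. Minimum total cost: 340.

340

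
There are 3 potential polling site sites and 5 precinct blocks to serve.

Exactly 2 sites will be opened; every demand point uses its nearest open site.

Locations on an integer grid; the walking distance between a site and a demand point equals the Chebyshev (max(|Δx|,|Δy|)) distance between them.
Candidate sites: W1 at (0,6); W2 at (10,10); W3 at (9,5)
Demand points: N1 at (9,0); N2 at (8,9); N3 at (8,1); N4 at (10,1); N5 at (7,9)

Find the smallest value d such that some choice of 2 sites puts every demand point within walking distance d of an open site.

Open {W1, W3}.
  Farthest demand point is N1 at walking distance 5 (to W3); all others are ≤ 5.
With {W2, W3} the worst case is 5.
With {W1, W2} the worst case is 9.
No size-2 selection achieves below 5.

5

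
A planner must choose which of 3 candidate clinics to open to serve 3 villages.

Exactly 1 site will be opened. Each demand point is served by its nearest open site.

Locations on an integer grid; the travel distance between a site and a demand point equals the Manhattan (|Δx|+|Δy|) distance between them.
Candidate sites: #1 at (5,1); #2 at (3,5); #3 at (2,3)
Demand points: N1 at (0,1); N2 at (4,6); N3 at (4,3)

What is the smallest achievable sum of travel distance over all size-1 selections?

Open {#3}.
  N1→#3 4, N2→#3 5, N3→#3 2  ⇒ total 11.
Compare {#2}: total 12.
Compare {#1}: total 14.

11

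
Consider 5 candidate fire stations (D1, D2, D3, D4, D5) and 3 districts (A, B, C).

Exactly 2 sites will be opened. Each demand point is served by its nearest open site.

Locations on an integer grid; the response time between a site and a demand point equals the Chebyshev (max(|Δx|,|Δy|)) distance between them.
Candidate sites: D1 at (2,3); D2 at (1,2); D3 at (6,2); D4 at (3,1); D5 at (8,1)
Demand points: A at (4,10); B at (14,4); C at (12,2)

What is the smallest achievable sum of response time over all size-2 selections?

Open {D1, D5}.
  A→D1 7, B→D5 6, C→D5 4  ⇒ total 17.
Compare {D2, D5}: total 18.
Compare {D3, D5}: total 18.
No size-2 selection does better; minimum is 17.

17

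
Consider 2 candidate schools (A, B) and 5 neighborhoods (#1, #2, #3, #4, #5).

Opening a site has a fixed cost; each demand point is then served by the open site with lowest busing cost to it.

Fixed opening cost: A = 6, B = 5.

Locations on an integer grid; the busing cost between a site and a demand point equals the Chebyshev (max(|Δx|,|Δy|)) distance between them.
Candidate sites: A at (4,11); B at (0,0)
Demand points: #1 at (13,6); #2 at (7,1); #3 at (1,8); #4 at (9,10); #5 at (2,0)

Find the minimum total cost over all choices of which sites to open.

Open {A, B}: assign each demand point to its cheapest open site.
  #1→A 9, #2→B 7, #3→A 3, #4→A 5, #5→B 2
  busing cost 26, fixed 11 → total 37.
Compare {A}: busing cost 38 + fixed 6 = 44.
Compare {B}: busing cost 40 + fixed 5 = 45.

37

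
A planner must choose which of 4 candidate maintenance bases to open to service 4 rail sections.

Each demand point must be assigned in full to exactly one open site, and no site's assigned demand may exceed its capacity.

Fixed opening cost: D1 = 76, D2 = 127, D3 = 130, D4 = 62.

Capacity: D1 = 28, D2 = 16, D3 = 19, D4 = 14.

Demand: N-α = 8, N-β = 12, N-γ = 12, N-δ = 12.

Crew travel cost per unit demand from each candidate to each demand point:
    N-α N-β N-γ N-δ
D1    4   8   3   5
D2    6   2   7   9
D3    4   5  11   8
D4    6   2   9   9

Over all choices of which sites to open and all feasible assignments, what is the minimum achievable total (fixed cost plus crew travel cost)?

Open {D1, D3, D4}; cheapest assignment that respects the capacities:
  D1 (cap 28, load 24): N-γ, N-δ — cost 12×3 + 12×5 = 96
  D3 (cap 19, load 8): N-α — cost 8×4 = 32
  D4 (cap 14, load 12): N-β — cost 12×2 = 24
  Shipping 152, fixed 268 → total 420.
  Any other capacity-feasible assignment to {D1, D3, D4} ships for at least 152.
Compare {D1, D2, D4}: its best feasible assignment gives total 433.
Compare {D1, D2, D3}: its best feasible assignment gives total 485.
Every other set of open sites that can feasibly serve all demand totals ≥ 433 even under its best assignment. Minimum: 420.

420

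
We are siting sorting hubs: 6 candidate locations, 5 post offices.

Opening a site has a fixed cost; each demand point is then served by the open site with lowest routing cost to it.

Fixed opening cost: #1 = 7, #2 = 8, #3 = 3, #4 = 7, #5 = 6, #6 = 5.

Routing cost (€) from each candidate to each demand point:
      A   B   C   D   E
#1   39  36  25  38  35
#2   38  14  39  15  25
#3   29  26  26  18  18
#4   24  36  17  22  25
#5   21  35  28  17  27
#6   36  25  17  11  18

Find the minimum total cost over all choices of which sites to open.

100

Open {#2, #5, #6}: assign each demand point to its cheapest open site.
  A→#5 21, B→#2 14, C→#6 17, D→#6 11, E→#6 18
  routing cost 81, fixed 19 → total 100.
Compare {#5, #6}: routing cost 92 + fixed 11 = 103.
Compare {#2, #3, #5, #6}: routing cost 81 + fixed 22 = 103.
Compare {#2, #4, #6}: routing cost 84 + fixed 20 = 104.
All other subsets cost ≥ 103. Minimum total cost: 100.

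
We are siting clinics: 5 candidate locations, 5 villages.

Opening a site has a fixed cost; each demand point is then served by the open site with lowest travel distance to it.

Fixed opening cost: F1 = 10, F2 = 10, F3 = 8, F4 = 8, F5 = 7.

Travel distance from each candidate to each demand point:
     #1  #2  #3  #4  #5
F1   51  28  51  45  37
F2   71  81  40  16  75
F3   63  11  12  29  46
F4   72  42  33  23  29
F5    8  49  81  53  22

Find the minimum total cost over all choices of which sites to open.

Open {F2, F3, F5}: assign each demand point to its cheapest open site.
  #1→F5 8, #2→F3 11, #3→F3 12, #4→F2 16, #5→F5 22
  travel distance 69, fixed 25 → total 94.
Compare {F3, F5}: travel distance 82 + fixed 15 = 97.
Compare {F3, F4, F5}: travel distance 76 + fixed 23 = 99.
Compare {F2, F3, F4, F5}: travel distance 69 + fixed 33 = 102.
All other subsets cost ≥ 97. Minimum total cost: 94.

94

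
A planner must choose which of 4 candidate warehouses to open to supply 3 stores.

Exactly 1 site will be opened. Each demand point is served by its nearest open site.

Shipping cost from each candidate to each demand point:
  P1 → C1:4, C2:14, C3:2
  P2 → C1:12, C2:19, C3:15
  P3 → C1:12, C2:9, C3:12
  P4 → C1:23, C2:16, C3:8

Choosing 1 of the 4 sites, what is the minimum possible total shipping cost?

20

Open {P1}.
  C1→P1 4, C2→P1 14, C3→P1 2  ⇒ total 20.
Compare {P3}: total 33.
Compare {P2}: total 46.
No size-1 selection does better; minimum is 20.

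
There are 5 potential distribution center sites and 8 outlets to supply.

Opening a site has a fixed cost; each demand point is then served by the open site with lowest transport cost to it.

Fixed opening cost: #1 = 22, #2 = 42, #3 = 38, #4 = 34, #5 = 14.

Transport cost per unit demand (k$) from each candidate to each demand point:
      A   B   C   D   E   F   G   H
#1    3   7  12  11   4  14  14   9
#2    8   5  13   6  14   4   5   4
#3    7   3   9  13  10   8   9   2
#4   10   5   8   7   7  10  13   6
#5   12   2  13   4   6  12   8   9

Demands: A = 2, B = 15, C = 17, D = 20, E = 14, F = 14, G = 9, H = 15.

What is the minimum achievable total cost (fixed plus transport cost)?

Open {#1, #2, #3, #5}: assign each demand point to its cheapest open site.
  A→#1 2×3=6, B→#5 15×2=30, C→#3 17×9=153, D→#5 20×4=80, E→#1 14×4=56, F→#2 14×4=56, G→#2 9×5=45, H→#3 15×2=30
  transport cost 456, fixed 116 → total 572.
Compare {#1, #2, #4, #5}: transport cost 469 + fixed 112 = 581.
Compare {#2, #3, #5}: transport cost 492 + fixed 94 = 586.
Compare {#1, #2, #3, #4, #5}: transport cost 439 + fixed 150 = 589.
All other subsets cost ≥ 581. Minimum total cost: 572.

572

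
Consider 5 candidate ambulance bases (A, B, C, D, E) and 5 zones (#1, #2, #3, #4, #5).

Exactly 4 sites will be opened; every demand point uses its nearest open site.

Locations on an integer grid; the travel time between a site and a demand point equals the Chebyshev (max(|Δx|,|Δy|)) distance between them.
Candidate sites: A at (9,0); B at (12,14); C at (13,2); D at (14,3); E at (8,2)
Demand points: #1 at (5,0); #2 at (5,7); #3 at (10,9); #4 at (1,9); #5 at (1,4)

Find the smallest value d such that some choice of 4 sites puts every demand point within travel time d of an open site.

Open {A, B, C, E}.
  Farthest demand point is #4 at travel time 7 (to E); all others are ≤ 7.
With {A, B, D, E} the worst case is 7.
With {A, C, D, E} the worst case is 7.
No size-4 selection achieves below 7.

7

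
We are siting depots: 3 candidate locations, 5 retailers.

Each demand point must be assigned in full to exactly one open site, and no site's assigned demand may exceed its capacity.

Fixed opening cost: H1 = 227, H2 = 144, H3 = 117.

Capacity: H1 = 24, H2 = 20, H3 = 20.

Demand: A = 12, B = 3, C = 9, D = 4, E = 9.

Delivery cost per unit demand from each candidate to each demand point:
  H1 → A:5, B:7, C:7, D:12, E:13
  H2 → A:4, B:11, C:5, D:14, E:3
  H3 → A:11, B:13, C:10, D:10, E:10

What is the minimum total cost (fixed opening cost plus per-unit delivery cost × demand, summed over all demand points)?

Open {H2, H3}; cheapest assignment that respects the capacities:
  H2 (cap 20, load 18): C, E — cost 9×5 + 9×3 = 72
  H3 (cap 20, load 19): A, B, D — cost 12×11 + 3×13 + 4×10 = 211
  Shipping 283, fixed 261 → total 544.
  Any other capacity-feasible assignment to {H2, H3} ships for at least 283.
Compare {H1, H2}: its best feasible assignment gives total 572.
Compare {H1, H3}: its best feasible assignment gives total 618.
Every other set of open sites that can feasibly serve all demand totals ≥ 572 even under its best assignment. Minimum: 544.

544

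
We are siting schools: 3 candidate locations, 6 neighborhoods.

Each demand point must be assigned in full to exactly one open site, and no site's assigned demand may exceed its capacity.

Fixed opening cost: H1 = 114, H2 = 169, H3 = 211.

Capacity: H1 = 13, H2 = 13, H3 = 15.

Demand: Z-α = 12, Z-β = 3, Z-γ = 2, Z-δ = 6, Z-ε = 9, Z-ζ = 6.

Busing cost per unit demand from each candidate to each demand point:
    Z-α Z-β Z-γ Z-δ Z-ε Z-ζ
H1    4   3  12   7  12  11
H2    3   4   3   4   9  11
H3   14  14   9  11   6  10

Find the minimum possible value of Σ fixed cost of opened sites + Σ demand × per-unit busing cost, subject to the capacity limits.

Open {H1, H2, H3}; cheapest assignment that respects the capacities:
  H1 (cap 13, load 12): Z-α — cost 12×4 = 48
  H2 (cap 13, load 11): Z-β, Z-γ, Z-δ — cost 3×4 + 2×3 + 6×4 = 42
  H3 (cap 15, load 15): Z-ε, Z-ζ — cost 9×6 + 6×10 = 114
  Shipping 204, fixed 494 → total 698.
  Any other capacity-feasible assignment to {H1, H2, H3} ships for at least 204.
Total demand is 38 and no other set of sites has combined capacity ≥ 38, so {H1, H2, H3} is the only feasible choice of open sites. Minimum: 698.

698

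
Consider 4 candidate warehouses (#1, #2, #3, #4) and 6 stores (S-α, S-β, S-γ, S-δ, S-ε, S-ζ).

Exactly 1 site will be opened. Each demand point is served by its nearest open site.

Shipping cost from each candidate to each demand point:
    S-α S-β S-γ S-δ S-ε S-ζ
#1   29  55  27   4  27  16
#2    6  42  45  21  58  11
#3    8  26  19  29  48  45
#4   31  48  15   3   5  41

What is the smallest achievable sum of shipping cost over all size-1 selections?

Open {#4}.
  S-α→#4 31, S-β→#4 48, S-γ→#4 15, S-δ→#4 3, S-ε→#4 5, S-ζ→#4 41  ⇒ total 143.
Compare {#1}: total 158.
Compare {#3}: total 175.
No size-1 selection does better; minimum is 143.

143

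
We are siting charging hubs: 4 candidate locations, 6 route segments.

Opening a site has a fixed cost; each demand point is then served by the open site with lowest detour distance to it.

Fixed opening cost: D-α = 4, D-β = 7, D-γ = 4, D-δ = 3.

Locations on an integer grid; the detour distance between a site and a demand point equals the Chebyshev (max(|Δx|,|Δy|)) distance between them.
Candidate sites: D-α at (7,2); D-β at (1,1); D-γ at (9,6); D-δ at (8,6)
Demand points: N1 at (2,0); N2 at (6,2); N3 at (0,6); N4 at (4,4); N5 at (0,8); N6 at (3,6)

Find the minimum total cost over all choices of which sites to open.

31

Open {D-α}: assign each demand point to its cheapest open site.
  N1→D-α 5, N2→D-α 1, N3→D-α 7, N4→D-α 3, N5→D-α 7, N6→D-α 4
  detour distance 27, fixed 4 → total 31.
Compare {D-α, D-β}: detour distance 21 + fixed 11 = 32.
Compare {D-β}: detour distance 26 + fixed 7 = 33.
Compare {D-α, D-δ}: detour distance 27 + fixed 7 = 34.
All other subsets cost ≥ 32. Minimum total cost: 31.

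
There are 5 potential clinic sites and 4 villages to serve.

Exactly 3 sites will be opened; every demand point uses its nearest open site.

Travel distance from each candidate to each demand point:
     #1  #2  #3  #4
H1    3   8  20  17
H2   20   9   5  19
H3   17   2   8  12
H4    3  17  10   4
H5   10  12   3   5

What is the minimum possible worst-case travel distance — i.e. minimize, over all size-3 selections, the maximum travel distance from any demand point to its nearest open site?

4

Open {H3, H4, H5}.
  Farthest demand point is #4 at travel distance 4 (to H4); all others are ≤ 4.
With {H1, H3, H5} the worst case is 5.
With {H2, H3, H4} the worst case is 5.
No size-3 selection achieves below 4.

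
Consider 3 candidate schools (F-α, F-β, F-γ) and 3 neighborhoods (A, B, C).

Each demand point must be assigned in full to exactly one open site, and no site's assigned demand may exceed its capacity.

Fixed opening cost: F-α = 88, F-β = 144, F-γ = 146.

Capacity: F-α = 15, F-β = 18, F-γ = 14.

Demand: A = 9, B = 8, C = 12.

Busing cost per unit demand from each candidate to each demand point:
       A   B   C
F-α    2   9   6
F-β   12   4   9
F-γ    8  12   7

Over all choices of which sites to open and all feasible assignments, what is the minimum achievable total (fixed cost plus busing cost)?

Open {F-α, F-β}; cheapest assignment that respects the capacities:
  F-α (cap 15, load 12): C — cost 12×6 = 72
  F-β (cap 18, load 17): A, B — cost 9×12 + 8×4 = 140
  Shipping 212, fixed 232 → total 444.
  Any other capacity-feasible assignment to {F-α, F-β} ships for at least 212.
Compare {F-α, F-β, F-γ}: its best feasible assignment gives total 512.
Compare {F-β, F-γ}: its best feasible assignment gives total 514.
Every other set of open sites that can feasibly serve all demand totals ≥ 512 even under its best assignment. Minimum: 444.

444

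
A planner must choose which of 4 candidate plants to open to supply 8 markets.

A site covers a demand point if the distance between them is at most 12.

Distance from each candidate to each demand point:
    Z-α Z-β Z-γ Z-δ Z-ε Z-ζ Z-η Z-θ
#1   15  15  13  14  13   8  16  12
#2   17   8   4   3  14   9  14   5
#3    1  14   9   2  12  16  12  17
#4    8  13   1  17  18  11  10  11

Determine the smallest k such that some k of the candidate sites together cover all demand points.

Coverage sets (demand points within 12 of each site):
  #1: {Z-ζ, Z-θ}
  #2: {Z-β, Z-γ, Z-δ, Z-ζ, Z-θ}
  #3: {Z-α, Z-γ, Z-δ, Z-ε, Z-η}
  #4: {Z-α, Z-γ, Z-ζ, Z-η, Z-θ}
No single site covers all 8 demand points.
But {#2, #3} covers everything, so the minimum is 2.

2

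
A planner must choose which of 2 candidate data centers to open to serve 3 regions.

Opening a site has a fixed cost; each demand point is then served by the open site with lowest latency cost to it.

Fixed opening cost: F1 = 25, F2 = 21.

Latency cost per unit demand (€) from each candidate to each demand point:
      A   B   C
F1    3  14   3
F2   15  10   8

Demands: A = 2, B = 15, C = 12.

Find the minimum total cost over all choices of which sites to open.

238

Open {F1, F2}: assign each demand point to its cheapest open site.
  A→F1 2×3=6, B→F2 15×10=150, C→F1 12×3=36
  latency cost 192, fixed 46 → total 238.
Compare {F1}: latency cost 252 + fixed 25 = 277.
Compare {F2}: latency cost 276 + fixed 21 = 297.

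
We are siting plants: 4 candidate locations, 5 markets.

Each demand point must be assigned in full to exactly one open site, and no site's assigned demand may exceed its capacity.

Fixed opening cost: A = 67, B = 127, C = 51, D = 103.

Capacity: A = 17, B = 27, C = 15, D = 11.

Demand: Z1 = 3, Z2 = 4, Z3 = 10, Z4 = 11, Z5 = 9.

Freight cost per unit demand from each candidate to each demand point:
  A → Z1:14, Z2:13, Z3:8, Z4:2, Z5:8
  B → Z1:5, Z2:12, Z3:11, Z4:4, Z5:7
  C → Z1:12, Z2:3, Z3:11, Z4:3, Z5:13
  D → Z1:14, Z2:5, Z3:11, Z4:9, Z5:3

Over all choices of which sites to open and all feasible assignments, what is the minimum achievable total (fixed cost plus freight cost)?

Open {B, C}; cheapest assignment that respects the capacities:
  B (cap 27, load 22): Z1, Z3, Z5 — cost 3×5 + 10×11 + 9×7 = 188
  C (cap 15, load 15): Z2, Z4 — cost 4×3 + 11×3 = 45
  Shipping 233, fixed 178 → total 411.
  Any other capacity-feasible assignment to {B, C} ships for at least 233.
Compare {A, C, D}: its best feasible assignment gives total 415.
Compare {A, B}: its best feasible assignment gives total 444.
Every other set of open sites that can feasibly serve all demand totals ≥ 415 even under its best assignment. Minimum: 411.

411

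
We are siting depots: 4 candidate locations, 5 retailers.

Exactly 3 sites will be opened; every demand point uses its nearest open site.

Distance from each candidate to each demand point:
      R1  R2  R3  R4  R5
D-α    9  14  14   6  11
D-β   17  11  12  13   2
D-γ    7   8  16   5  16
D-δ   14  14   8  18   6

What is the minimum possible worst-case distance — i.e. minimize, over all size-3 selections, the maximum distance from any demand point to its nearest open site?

Open {D-α, D-γ, D-δ}.
  Farthest demand point is R2 at distance 8 (to D-γ); all others are ≤ 8.
With {D-β, D-γ, D-δ} the worst case is 8.
With {D-α, D-β, D-δ} the worst case is 11.
No size-3 selection achieves below 8.

8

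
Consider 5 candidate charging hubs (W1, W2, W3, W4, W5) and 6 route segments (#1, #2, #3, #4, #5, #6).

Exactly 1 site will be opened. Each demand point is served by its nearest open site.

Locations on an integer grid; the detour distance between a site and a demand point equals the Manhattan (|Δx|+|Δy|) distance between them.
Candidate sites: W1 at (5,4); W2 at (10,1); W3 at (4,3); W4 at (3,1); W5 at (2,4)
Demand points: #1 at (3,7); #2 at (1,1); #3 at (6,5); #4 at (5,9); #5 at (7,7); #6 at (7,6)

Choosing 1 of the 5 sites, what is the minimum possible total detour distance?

Open {W1}.
  #1→W1 5, #2→W1 7, #3→W1 2, #4→W1 5, #5→W1 5, #6→W1 4  ⇒ total 28.
Compare {W3}: total 34.
Compare {W5}: total 36.
No size-1 selection does better; minimum is 28.

28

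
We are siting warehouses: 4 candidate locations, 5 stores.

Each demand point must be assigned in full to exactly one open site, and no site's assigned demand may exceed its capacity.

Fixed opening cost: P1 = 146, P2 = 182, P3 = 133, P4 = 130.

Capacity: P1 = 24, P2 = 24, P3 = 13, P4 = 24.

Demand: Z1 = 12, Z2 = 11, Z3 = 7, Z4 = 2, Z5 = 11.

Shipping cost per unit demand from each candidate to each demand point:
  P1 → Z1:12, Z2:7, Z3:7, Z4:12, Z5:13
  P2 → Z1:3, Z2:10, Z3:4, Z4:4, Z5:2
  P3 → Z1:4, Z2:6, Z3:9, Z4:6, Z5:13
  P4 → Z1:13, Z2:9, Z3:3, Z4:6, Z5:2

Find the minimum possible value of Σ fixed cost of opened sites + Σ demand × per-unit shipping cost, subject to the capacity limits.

Open {P2, P4}; cheapest assignment that respects the capacities:
  P2 (cap 24, load 23): Z1, Z5 — cost 12×3 + 11×2 = 58
  P4 (cap 24, load 20): Z2, Z3, Z4 — cost 11×9 + 7×3 + 2×6 = 132
  Shipping 190, fixed 312 → total 502.
  Any other capacity-feasible assignment to {P2, P4} ships for at least 190.
Compare {P1, P2}: its best feasible assignment gives total 536.
Compare {P1, P4}: its best feasible assignment gives total 552.
Every other set of open sites that can feasibly serve all demand totals ≥ 536 even under its best assignment. Minimum: 502.

502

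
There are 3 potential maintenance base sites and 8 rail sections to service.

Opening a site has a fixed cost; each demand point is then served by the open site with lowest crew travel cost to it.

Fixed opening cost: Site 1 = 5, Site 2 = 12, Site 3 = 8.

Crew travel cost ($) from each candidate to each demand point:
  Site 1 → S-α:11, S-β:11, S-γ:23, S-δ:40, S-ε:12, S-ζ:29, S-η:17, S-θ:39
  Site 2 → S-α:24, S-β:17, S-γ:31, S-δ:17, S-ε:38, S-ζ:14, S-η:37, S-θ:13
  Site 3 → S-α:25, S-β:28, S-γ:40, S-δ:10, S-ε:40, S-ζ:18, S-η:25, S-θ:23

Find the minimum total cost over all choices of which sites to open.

135

Open {Site 1, Site 2}: assign each demand point to its cheapest open site.
  S-α→Site 1 11, S-β→Site 1 11, S-γ→Site 1 23, S-δ→Site 2 17, S-ε→Site 1 12, S-ζ→Site 2 14, S-η→Site 1 17, S-θ→Site 2 13
  crew travel cost 118, fixed 17 → total 135.
Compare {Site 1, Site 2, Site 3}: crew travel cost 111 + fixed 25 = 136.
Compare {Site 1, Site 3}: crew travel cost 125 + fixed 13 = 138.
Compare {Site 1}: crew travel cost 182 + fixed 5 = 187.
All other subsets cost ≥ 136. Minimum total cost: 135.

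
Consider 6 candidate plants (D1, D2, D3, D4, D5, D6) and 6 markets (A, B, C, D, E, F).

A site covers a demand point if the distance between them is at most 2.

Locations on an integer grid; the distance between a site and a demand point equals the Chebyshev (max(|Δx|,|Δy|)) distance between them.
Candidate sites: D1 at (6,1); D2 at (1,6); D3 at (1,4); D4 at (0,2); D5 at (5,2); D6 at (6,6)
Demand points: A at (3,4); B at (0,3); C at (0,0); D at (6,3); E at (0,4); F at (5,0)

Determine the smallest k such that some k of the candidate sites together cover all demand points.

Coverage sets (demand points within 2 of each site):
  D1: {D, F}
  D2: {A, E}
  D3: {A, B, E}
  D4: {B, C, E}
  D5: {A, D, F}
  D6: {}
No single site covers all 6 demand points.
But {D4, D5} covers everything, so the minimum is 2.

2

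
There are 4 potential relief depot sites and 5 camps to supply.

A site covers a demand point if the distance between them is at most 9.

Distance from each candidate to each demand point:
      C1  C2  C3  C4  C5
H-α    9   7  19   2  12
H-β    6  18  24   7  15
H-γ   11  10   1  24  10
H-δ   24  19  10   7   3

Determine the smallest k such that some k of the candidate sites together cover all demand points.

Coverage sets (demand points within 9 of each site):
  H-α: {C1, C2, C4}
  H-β: {C1, C4}
  H-γ: {C3}
  H-δ: {C4, C5}
No 2 sites suffice: every size-2 union leaves at least one demand point uncovered.
But {H-α, H-γ, H-δ} covers everything, so the minimum is 3.

3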